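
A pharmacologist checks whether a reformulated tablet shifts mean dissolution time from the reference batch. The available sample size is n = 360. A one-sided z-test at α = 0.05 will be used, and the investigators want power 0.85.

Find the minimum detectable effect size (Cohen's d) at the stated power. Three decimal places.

d ≈ 0.141

Need Φ(δ − 1.645) = 0.85, so δ = 1.645 + 1.036 = 2.681.
δ = d·√n ⇒ d = δ/√n = 2.681/√360 = 0.1413.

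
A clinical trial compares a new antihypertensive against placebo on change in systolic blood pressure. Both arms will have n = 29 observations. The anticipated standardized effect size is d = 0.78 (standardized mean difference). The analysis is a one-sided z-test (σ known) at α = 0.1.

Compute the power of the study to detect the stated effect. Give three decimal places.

Power ≈ 0.954

Noncentrality parameter: δ = d·√(n/2) = 0.78 × √(29/2) = 2.9702
One-sided α = 0.1 → critical value z_{0.1} = 1.282.
Power = Φ(δ − 1.282) = Φ(1.689) = 0.9544.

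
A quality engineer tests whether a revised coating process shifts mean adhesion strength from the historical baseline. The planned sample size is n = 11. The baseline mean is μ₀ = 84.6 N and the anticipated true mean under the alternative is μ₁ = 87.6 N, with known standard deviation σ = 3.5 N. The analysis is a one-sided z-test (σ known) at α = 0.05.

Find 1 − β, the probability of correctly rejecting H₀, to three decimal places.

Standardized effect: d = |μ₁ − μ₀| / σ = |87.6 − 84.6| / 3.5 = 0.8571
Noncentrality parameter: δ = d·√n = 0.8571 × √11 = 2.8428
Critical value for a one-sided test at α = 0.05: z_α = 1.645.
Power = P(Z > 1.645 − δ) = Φ(1.198) = 0.8845.

Power ≈ 0.885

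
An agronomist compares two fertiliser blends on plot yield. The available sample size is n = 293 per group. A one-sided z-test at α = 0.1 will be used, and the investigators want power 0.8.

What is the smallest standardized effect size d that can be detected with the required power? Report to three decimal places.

d ≈ 0.175

Need Φ(δ − 1.282) = 0.8, so δ = 1.282 + 0.842 = 2.123.
δ = d·√(n/2) ⇒ d = δ/√(n/2) = 2.123/√(293/2) = 0.1754.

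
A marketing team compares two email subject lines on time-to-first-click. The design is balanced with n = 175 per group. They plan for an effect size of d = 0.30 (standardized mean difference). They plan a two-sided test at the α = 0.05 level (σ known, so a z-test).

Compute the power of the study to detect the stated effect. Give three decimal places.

Noncentrality parameter: δ = d·√(n/2) = 0.30 × √(175/2) = 2.8062
Two-sided α = 0.05 → critical value z_{0.025} = 1.960.
Power = Φ(δ − 1.960) + Φ(−δ − 1.960) = Φ(0.846) + Φ(-4.766) = 0.8013 + 0.0000 = 0.8013.

Power ≈ 0.801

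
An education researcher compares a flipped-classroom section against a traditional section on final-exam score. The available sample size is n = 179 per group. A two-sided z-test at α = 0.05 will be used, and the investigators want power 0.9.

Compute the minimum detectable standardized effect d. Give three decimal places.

Required noncentrality: δ = z_{0.025} + z_{0.10} = 1.960 + 1.282 = 3.242.
(Lower-tail contribution to power is negligible for δ > 0.)
δ = d·√(n/2) ⇒ d = δ/√(n/2) = 3.242/√(179/2) = 0.3426.

d ≈ 0.343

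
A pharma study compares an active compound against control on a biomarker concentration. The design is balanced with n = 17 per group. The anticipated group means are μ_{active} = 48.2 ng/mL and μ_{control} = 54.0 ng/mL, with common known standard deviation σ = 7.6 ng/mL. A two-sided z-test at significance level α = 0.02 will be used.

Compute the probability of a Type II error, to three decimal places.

β ≈ 0.540

Standardized effect: d = |μ_{active} − μ_{control}| / σ = |48.2 − 54.0| / 7.6 = 0.7632
Noncentrality parameter: δ = d·√(n/2) = 0.7632 × √(17/2) = 2.2250
Critical value for a two-sided test at α = 0.02: z_{α/2} = 2.326.
Power = Φ(δ − 2.326) + Φ(−δ − 2.326) = Φ(-0.101) + Φ(-4.551) = 0.4596 + 0.0000 = 0.4596.
Type II error: β = 1 − power = 1 − 0.4596 = 0.5404.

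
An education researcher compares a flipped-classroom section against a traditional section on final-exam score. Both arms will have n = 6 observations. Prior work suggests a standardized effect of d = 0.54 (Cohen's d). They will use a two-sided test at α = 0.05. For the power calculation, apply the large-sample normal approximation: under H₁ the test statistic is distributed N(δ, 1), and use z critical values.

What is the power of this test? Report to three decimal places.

Power ≈ 0.155

Noncentrality parameter: δ = d·√(n/2) = 0.54 × √(6/2) = 0.9353
Two-sided α = 0.05 → critical value z_{0.025} = 1.960.
Power = Φ(δ − 1.960) + Φ(−δ − 1.960) = Φ(-1.025) + Φ(-2.895) = 0.1528 + 0.0019 = 0.1547.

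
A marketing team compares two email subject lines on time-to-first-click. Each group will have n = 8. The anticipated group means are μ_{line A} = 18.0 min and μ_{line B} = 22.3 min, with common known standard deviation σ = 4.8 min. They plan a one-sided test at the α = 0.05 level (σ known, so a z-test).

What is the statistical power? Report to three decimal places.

Standardized effect: d = |μ_{line A} − μ_{line B}| / σ = |18.0 − 22.3| / 4.8 = 0.8958
Noncentrality parameter: δ = d·√(n/2) = 0.8958 × √(8/2) = 1.7917
Critical value for a one-sided test at α = 0.05: z_α = 1.645.
Power = P(Z > 1.645 − δ) = Φ(0.147) = 0.5584.

Power ≈ 0.558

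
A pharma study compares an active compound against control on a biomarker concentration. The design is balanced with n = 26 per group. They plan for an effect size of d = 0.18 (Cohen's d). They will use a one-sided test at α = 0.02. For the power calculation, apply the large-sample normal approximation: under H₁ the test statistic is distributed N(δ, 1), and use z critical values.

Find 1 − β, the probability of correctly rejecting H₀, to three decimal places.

Power ≈ 0.080

Noncentrality parameter: λ = d·√(n/2) = 0.18 × √(26/2) = 0.6490
One-sided α = 0.02 → critical value z_{0.02} = 2.054.
Power = P(Z > 2.054 − λ) = Φ(-1.405) = 0.0800.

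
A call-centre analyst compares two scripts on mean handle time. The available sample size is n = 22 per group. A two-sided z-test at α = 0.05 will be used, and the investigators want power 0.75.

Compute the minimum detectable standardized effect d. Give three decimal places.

Required noncentrality: δ = z_{0.025} + z_{0.25} = 1.960 + 0.674 = 2.634.
(Lower-tail contribution to power is negligible for δ > 0.)
δ = d·√(n/2) ⇒ d = δ/√(n/2) = 2.634/√(22/2) = 0.7943.

d ≈ 0.794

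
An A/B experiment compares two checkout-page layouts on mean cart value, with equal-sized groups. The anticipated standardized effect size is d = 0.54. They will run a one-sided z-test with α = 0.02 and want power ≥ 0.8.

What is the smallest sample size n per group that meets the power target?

For power 0.8 need Φ(δ − z_{0.02}) = 0.8, so δ = z_{0.02} + z_{0.20} = 2.054 + 0.842 = 2.895.
δ = d·√(n/2) ⇒ n = 2(δ/d)² = 2 × (2.895 / 0.54)² = 57.50.
Round up to the next whole unit.

n = 58 per group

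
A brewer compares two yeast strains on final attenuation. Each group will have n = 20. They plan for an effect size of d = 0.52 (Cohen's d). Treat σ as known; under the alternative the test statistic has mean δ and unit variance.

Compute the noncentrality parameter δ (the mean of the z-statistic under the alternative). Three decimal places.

δ ≈ 1.644

The noncentrality parameter scales effect size by the design's sample-size factor: δ = d·√(n/2) = 0.52 × √(20/2) = 1.6444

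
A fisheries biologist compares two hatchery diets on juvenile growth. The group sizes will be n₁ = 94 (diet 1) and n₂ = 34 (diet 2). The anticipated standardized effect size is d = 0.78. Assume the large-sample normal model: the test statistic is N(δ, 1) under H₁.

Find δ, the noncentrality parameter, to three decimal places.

δ ≈ 3.898

The noncentrality parameter scales effect size by the design's sample-size factor: δ = d / √(1/n₁ + 1/n₂) = 0.78 / √(1/94 + 1/34) = 3.8976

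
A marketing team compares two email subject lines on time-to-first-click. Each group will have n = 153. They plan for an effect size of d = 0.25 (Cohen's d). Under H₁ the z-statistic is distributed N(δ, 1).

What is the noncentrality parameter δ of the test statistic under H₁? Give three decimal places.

δ ≈ 2.187

δ = d·√(n/2) = 0.25 × √(153/2) = 2.1866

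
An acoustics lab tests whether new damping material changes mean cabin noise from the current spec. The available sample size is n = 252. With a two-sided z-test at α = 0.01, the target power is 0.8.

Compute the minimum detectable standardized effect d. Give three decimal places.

Required noncentrality: δ = z_{0.005} + z_{0.20} = 2.576 + 0.842 = 3.417.
(Lower-tail contribution to power is negligible for δ > 0.)
δ = d·√n ⇒ d = δ/√n = 3.417/√252 = 0.2153.

d ≈ 0.215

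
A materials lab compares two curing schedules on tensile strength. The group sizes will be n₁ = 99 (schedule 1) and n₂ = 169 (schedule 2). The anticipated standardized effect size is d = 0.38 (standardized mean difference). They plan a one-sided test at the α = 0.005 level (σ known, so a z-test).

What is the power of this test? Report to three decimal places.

Power ≈ 0.665

Noncentrality parameter: δ = d / √(1/n₁ + 1/n₂) = 0.38 / √(1/99 + 1/169) = 3.0025
One-sided α = 0.005 → critical value z_{0.005} = 2.576.
Power = P(Z > 2.576 − δ) = Φ(0.427) = 0.6652.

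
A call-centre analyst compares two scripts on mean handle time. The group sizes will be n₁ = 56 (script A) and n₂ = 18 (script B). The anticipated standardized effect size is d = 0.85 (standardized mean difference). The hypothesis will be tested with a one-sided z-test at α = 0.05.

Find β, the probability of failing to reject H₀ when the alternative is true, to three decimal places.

Noncentrality parameter: δ = d / √(1/n₁ + 1/n₂) = 0.85 / √(1/56 + 1/18) = 3.1371
One-sided α = 0.05 → critical value z_{0.05} = 1.645.
Power = Φ(δ − 1.645) = Φ(1.492) = 0.9322.
Type II error: β = 1 − power = 1 − 0.9322 = 0.0678.

β ≈ 0.068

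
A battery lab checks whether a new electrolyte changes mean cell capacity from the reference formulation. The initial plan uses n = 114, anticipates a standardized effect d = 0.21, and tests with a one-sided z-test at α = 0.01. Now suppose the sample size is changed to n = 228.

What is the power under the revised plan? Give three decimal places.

With n = 228: δ = d·√n = 0.21 × √228 = 3.1709. Critical value z_{0.01} = 2.326.
Revised power = Φ(δ − 2.326) = Φ(0.845) = 0.8008.

Power ≈ 0.801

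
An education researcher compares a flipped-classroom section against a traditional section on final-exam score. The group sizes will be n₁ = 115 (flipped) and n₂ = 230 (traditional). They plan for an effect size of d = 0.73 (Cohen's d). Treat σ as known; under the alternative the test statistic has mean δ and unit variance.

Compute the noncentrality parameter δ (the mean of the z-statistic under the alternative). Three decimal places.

δ ≈ 6.392

The noncentrality parameter scales effect size by the design's sample-size factor: δ = d / √(1/n₁ + 1/n₂) = 0.73 / √(1/115 + 1/230) = 6.3918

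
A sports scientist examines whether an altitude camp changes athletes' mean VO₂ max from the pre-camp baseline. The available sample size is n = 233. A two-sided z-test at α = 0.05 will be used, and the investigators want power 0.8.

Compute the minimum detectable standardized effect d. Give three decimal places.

d ≈ 0.184

Required noncentrality: δ = z_{0.025} + z_{0.20} = 1.960 + 0.842 = 2.802.
(Lower-tail contribution to power is negligible for δ > 0.)
δ = d·√n ⇒ d = δ/√n = 2.802/√233 = 0.1835.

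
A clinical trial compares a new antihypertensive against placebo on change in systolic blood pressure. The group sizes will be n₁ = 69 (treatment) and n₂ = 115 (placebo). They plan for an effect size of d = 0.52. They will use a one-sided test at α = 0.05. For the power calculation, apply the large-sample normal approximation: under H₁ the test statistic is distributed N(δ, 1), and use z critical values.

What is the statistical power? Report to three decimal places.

Noncentrality parameter: λ = d / √(1/n₁ + 1/n₂) = 0.52 / √(1/69 + 1/115) = 3.4148
One-sided α = 0.05 → critical value z_{0.05} = 1.645.
Power = Φ(λ − 1.645) = Φ(1.770) = 0.9616.

Power ≈ 0.962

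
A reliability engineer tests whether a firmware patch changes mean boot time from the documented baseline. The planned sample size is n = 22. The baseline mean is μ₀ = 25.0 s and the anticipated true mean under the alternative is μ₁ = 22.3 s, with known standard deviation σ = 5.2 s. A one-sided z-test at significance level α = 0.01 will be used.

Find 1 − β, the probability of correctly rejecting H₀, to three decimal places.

Standardized effect: d = |μ₁ − μ₀| / σ = |22.3 − 25.0| / 5.2 = 0.5192
Noncentrality parameter: δ = d·√n = 0.5192 × √22 = 2.4354
One-sided α = 0.01 → critical value z_{0.01} = 2.326.
Power = Φ(δ − 2.326) = Φ(0.109) = 0.5434.

Power ≈ 0.543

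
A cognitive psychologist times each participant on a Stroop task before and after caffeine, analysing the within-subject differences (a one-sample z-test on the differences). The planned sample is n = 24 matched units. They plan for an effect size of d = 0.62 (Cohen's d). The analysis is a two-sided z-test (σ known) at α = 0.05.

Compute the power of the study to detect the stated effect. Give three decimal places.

Noncentrality parameter: δ = d·√n = 0.62 × √24 = 3.0374
Critical value for a two-sided test at α = 0.05: z_{α/2} = 1.960.
Power = Φ(δ − 1.960) + Φ(−δ − 1.960) = Φ(1.077) + Φ(-4.997) = 0.8593 + 0.0000 = 0.8594.

Power ≈ 0.859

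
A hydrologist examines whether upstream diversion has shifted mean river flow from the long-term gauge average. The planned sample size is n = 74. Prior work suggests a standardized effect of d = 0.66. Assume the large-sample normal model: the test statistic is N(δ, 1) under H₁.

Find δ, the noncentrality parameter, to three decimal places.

δ = d·√n = 0.66 × √74 = 5.6775

δ ≈ 5.678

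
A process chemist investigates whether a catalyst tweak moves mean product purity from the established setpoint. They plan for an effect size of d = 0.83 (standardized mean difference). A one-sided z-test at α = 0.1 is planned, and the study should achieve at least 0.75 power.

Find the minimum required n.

n = 6

Set Φ(δ − 1.282) = 0.75; then δ − 1.282 = Φ⁻¹(0.75) = 0.674, giving δ = 1.956.
δ = d·√n ⇒ n = (δ/d)² = (1.956 / 0.83)² = 5.55.
Round up to the next whole unit.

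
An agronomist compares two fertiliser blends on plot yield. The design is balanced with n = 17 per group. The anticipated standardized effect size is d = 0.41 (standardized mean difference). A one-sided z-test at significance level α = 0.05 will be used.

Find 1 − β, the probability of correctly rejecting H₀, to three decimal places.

Power ≈ 0.327

Noncentrality parameter: δ = d·√(n/2) = 0.41 × √(17/2) = 1.1953
Critical value for a one-sided test at α = 0.05: z_α = 1.645.
Power = P(Z > 1.645 − δ) = Φ(-0.450) = 0.3265.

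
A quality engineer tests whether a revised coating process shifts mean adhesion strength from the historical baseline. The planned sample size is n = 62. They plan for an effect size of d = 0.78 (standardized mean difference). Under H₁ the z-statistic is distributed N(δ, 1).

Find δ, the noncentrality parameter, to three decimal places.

The noncentrality parameter scales effect size by the design's sample-size factor: δ = d·√n = 0.78 × √62 = 6.1417

δ ≈ 6.142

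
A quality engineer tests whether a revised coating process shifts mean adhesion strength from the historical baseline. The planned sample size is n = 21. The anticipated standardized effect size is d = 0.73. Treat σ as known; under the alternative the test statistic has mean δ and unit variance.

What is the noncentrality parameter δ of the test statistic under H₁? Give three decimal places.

δ ≈ 3.345

δ = d·√n = 0.73 × √21 = 3.3453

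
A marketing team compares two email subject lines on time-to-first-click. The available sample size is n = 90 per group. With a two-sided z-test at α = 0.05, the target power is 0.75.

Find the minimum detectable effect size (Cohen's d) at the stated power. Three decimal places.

Required noncentrality: δ = z_{0.025} + z_{0.25} = 1.960 + 0.674 = 2.634.
(Lower-tail contribution to power is negligible for δ > 0.)
δ = d·√(n/2) ⇒ d = δ/√(n/2) = 2.634/√(90/2) = 0.3927.

d ≈ 0.393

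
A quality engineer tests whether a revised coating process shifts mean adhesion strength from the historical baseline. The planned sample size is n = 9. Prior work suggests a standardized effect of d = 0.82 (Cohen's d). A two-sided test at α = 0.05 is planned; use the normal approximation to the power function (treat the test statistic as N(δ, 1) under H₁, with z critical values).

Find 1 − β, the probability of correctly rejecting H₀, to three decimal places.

Power ≈ 0.691

Noncentrality parameter: δ = d·√n = 0.82 × √9 = 2.4600
Two-sided α = 0.05 → critical value z_{0.025} = 1.960.
Power = Φ(δ − 1.960) + Φ(−δ − 1.960) = Φ(0.500) + Φ(-4.420) = 0.6915 + 0.0000 = 0.6915.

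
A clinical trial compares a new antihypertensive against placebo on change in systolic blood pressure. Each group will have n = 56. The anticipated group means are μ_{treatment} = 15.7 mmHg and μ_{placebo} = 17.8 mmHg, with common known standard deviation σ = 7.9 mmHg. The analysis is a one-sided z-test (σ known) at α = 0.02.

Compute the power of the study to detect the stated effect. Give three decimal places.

Power ≈ 0.259

Standardized effect: d = |μ_{treatment} − μ_{placebo}| / σ = |15.7 − 17.8| / 7.9 = 0.2658
Noncentrality parameter: δ = d·√(n/2) = 0.2658 × √(56/2) = 1.4066
Critical value for a one-sided test at α = 0.02: z_α = 2.054.
Power = Φ(δ − 2.054) = Φ(-0.647) = 0.2588.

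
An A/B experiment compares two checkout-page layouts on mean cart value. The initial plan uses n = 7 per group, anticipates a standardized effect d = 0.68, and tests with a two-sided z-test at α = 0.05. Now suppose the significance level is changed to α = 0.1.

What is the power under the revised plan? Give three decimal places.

Power ≈ 0.356

δ = d·√(n/2) = 0.68 × √(7/2) = 1.2722 (unchanged). New critical value: z_{0.05} = 1.645.
Revised power = Φ(δ − 1.645) + Φ(−δ − 1.645) = Φ(-0.373) + Φ(-2.917) = 0.3547 + 0.0018 = 0.3565.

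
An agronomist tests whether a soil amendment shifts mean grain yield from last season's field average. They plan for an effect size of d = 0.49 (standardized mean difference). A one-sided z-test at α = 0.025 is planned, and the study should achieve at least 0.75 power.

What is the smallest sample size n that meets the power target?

n = 29

Set Φ(δ − 1.960) = 0.75; then δ − 1.960 = Φ⁻¹(0.75) = 0.674, giving δ = 2.634.
δ = d·√n ⇒ n = (δ/d)² = (2.634 / 0.49)² = 28.91.
Rounding up, n = 29.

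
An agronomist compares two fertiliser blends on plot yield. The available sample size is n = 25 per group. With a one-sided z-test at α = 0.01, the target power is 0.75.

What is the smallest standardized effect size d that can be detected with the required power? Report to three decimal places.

Need Φ(δ − 2.326) = 0.75, so δ = 2.326 + 0.674 = 3.001.
δ = d·√(n/2) ⇒ d = δ/√(n/2) = 3.001/√(25/2) = 0.8488.

d ≈ 0.849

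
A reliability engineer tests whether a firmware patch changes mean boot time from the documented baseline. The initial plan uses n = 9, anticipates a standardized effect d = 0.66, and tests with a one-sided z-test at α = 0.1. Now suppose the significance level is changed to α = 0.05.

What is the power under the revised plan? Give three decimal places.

δ = d·√n = 0.66 × √9 = 1.9800 (unchanged). New critical value: z_{0.05} = 1.645.
Revised power = Φ(δ − 1.645) = Φ(0.335) = 0.6312.

Power ≈ 0.631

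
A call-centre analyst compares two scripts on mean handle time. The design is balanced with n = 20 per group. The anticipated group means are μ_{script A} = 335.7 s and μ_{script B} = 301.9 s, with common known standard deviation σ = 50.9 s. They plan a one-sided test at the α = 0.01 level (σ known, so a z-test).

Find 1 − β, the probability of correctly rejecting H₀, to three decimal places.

Standardized effect: d = |μ_{script A} − μ_{script B}| / σ = |335.7 − 301.9| / 50.9 = 0.6640
Noncentrality parameter: δ = d·√(n/2) = 0.6640 × √(20/2) = 2.0999
Critical value for a one-sided test at α = 0.01: z_α = 2.326.
Power = P(Z > 2.326 − δ) = Φ(-0.226) = 0.4104.

Power ≈ 0.410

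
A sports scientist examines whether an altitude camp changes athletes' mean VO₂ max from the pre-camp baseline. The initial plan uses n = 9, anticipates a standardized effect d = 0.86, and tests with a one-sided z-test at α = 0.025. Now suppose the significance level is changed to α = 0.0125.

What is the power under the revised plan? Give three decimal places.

δ = d·√n = 0.86 × √9 = 2.5800 (unchanged). New critical value: z_{0.0125} = 2.241.
Revised power = Φ(δ − 2.241) = Φ(0.339) = 0.6325.

Power ≈ 0.633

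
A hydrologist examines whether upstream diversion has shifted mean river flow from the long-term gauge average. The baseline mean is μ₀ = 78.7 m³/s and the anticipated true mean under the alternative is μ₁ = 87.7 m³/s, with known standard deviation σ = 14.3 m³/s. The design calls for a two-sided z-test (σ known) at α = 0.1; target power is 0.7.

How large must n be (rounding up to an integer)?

Standardized effect: d = |μ₁ − μ₀| / σ = |87.7 − 78.7| / 14.3 = 0.6294
For power 0.7 need Φ(δ − z_{0.05}) = 0.7, so δ = z_{0.05} + z_{0.30} = 1.645 + 0.524 = 2.169.
(Ignoring the negligible lower-tail rejection probability gives the usual closed-form inversion.)
δ = d·√n ⇒ n = (δ/d)² = (2.169 / 0.6294)² = 11.88.
Rounding up, n = 12.

n = 12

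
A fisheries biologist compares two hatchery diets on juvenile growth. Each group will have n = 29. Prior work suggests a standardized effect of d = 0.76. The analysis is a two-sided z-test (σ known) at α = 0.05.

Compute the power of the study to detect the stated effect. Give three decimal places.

Noncentrality parameter: δ = d·√(n/2) = 0.76 × √(29/2) = 2.8940
Critical value for a two-sided test at α = 0.05: z_{α/2} = 1.960.
Power = Φ(δ − 1.960) + Φ(−δ − 1.960) = Φ(0.934) + Φ(-4.854) = 0.8249 + 0.0000 = 0.8249.

Power ≈ 0.825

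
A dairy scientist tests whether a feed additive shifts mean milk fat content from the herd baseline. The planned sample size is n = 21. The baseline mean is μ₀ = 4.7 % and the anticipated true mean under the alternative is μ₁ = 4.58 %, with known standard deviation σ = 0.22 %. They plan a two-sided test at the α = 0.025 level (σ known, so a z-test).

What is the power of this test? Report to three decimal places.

Power ≈ 0.602

Standardized effect: d = |μ₁ − μ₀| / σ = |4.58 − 4.7| / 0.22 = 0.5455
Noncentrality parameter: δ = d·√n = 0.5455 × √21 = 2.4996
Critical value for a two-sided test at α = 0.025: z_{α/2} = 2.241.
Power = Φ(δ − 2.241) + Φ(−δ − 2.241) = Φ(0.258) + Φ(-4.741) = 0.6019 + 0.0000 = 0.6019.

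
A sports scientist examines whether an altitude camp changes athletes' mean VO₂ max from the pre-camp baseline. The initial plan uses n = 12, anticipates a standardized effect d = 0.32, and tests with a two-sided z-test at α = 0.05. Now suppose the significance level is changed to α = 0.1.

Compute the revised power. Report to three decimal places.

δ = d·√n = 0.32 × √12 = 1.1085 (unchanged). New critical value: z_{0.05} = 1.645.
Revised power = Φ(δ − 1.645) + Φ(−δ − 1.645) = Φ(-0.536) + Φ(-2.753) = 0.2959 + 0.0029 = 0.2988.

Power ≈ 0.299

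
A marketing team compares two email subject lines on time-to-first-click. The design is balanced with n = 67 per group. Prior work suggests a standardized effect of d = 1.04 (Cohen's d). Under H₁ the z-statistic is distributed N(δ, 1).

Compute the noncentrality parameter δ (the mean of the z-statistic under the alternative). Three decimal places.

δ = d·√(n/2) = 1.04 × √(67/2) = 6.0194

δ ≈ 6.019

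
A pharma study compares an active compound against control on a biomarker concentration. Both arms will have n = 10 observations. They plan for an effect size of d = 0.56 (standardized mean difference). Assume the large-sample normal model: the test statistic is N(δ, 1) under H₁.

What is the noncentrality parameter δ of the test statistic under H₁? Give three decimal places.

δ ≈ 1.252

δ = d·√(n/2) = 0.56 × √(10/2) = 1.2522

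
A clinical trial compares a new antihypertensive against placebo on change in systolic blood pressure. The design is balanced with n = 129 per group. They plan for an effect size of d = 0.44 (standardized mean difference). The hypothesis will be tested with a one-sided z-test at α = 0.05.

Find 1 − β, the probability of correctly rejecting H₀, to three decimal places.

Power ≈ 0.971

Noncentrality parameter: δ = d·√(n/2) = 0.44 × √(129/2) = 3.5337
One-sided α = 0.05 → critical value z_{0.05} = 1.645.
Power = Φ(δ − 1.645) = Φ(1.889) = 0.9705.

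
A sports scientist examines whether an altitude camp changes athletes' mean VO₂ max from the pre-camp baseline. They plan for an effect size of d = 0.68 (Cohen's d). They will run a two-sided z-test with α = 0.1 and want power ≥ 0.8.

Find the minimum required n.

For power 0.8 need Φ(δ − z_{0.05}) = 0.8, so δ = z_{0.05} + z_{0.20} = 1.645 + 0.842 = 2.486.
(Ignoring the negligible lower-tail rejection probability gives the usual closed-form inversion.)
δ = d·√n ⇒ n = (δ/d)² = (2.486 / 0.68)² = 13.37.
Rounding up, n = 14.

n = 14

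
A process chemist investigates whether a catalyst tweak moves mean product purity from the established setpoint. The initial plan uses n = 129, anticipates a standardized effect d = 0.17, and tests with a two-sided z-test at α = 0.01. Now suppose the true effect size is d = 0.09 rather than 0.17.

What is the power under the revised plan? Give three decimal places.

Power ≈ 0.060

With d = 0.09: δ = d·√n = 0.09 × √129 = 1.0222. Critical value z_{0.005} = 2.576.
Revised power = Φ(δ − 2.576) + Φ(−δ − 2.576) = Φ(-1.554) + Φ(-3.598) = 0.0601 + 0.0002 = 0.0603.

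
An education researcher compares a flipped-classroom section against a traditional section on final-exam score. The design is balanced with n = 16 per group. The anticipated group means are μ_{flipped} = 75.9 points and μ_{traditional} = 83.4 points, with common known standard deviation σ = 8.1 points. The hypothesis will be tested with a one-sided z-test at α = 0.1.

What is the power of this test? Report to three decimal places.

Standardized effect: d = |μ_{flipped} − μ_{traditional}| / σ = |75.9 − 83.4| / 8.1 = 0.9259
Noncentrality parameter: δ = d·√(n/2) = 0.9259 × √(16/2) = 2.6189
One-sided α = 0.1 → critical value z_{0.1} = 1.282.
Power = P(Z > 1.282 − δ) = Φ(1.337) = 0.9094.

Power ≈ 0.909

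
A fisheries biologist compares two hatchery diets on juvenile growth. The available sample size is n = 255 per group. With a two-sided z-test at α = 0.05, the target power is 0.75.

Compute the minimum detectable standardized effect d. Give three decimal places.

Need Φ(δ − 1.960) = 0.75, so δ = 1.960 + 0.674 = 2.634.
(Lower-tail contribution to power is negligible for δ > 0.)
δ = d·√(n/2) ⇒ d = δ/√(n/2) = 2.634/√(255/2) = 0.2333.

d ≈ 0.233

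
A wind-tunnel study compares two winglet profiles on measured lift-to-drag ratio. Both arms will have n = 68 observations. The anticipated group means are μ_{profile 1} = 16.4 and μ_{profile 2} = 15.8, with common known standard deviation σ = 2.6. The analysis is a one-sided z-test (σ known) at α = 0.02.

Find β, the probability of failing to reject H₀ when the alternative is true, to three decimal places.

Standardized effect: d = |μ_{profile 1} − μ_{profile 2}| / σ = |16.4 − 15.8| / 2.6 = 0.2308
Noncentrality parameter: δ = d·√(n/2) = 0.2308 × √(68/2) = 1.3456
One-sided α = 0.02 → critical value z_{0.02} = 2.054.
Power = Φ(δ − 2.054) = Φ(-0.708) = 0.2394.
Type II error: β = 1 − power = 1 − 0.2394 = 0.7606.

β ≈ 0.761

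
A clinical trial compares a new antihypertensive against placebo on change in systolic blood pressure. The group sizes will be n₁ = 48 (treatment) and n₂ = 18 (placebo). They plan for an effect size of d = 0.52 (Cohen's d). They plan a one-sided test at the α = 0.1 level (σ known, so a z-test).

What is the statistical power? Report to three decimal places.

Power ≈ 0.726

Noncentrality parameter: δ = d / √(1/n₁ + 1/n₂) = 0.52 / √(1/48 + 1/18) = 1.8814
Critical value for a one-sided test at α = 0.1: z_α = 1.282.
Power = P(Z > 1.282 − δ) = Φ(0.600) = 0.7257.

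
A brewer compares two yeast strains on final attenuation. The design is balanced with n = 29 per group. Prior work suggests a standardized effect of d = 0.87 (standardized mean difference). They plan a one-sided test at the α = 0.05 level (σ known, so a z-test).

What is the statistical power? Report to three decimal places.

Noncentrality parameter: δ = d·√(n/2) = 0.87 × √(29/2) = 3.3129
One-sided α = 0.05 → critical value z_{0.05} = 1.645.
Power = Φ(δ − 1.645) = Φ(1.668) = 0.9523.

Power ≈ 0.952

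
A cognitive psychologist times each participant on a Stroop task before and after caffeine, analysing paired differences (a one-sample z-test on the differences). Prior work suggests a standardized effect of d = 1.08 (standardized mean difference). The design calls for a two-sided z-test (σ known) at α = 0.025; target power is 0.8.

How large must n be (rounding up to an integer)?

n = 9

Set Φ(δ − 2.241) = 0.8; then δ − 2.241 = Φ⁻¹(0.8) = 0.842, giving δ = 3.083.
(For δ > 0 the lower-tail rejection region contributes negligibly to power, so the one-term inversion is standard.)
δ = d·√n ⇒ n = (δ/d)² = (3.083 / 1.08)² = 8.15.
Rounding up, n = 9.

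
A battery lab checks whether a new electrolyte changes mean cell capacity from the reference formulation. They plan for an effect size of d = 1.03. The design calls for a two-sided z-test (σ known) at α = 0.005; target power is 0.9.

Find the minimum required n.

Set Φ(δ − 2.807) = 0.9; then δ − 2.807 = Φ⁻¹(0.9) = 1.282, giving δ = 4.089.
(Ignoring the negligible lower-tail rejection probability gives the usual closed-form inversion.)
δ = d·√n ⇒ n = (δ/d)² = (4.089 / 1.03)² = 15.76.
Rounding up, n = 16.

n = 16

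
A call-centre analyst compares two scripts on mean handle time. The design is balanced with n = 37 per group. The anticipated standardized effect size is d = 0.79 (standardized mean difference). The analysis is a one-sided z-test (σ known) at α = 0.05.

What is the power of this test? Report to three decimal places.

Noncentrality parameter: δ = d·√(n/2) = 0.79 × √(37/2) = 3.3979
One-sided α = 0.05 → critical value z_{0.05} = 1.645.
Power = Φ(δ − 1.645) = Φ(1.753) = 0.9602.

Power ≈ 0.960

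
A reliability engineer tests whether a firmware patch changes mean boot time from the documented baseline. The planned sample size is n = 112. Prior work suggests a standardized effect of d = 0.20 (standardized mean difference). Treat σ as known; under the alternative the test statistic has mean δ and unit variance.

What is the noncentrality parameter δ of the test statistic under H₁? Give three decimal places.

The noncentrality parameter scales effect size by the design's sample-size factor: δ = d·√n = 0.20 × √112 = 2.1166

δ ≈ 2.117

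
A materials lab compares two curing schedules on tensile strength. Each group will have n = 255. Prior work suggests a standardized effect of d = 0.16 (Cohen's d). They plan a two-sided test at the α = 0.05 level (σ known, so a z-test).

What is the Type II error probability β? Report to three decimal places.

Noncentrality parameter: λ = d·√(n/2) = 0.16 × √(255/2) = 1.8067
Two-sided α = 0.05 → critical value z_{0.025} = 1.960.
Power = Φ(λ − 1.960) + Φ(−λ − 1.960) = Φ(-0.153) + Φ(-3.767) = 0.4391 + 0.0001 = 0.4392.
Type II error: β = 1 − power = 1 − 0.4392 = 0.5608.

β ≈ 0.561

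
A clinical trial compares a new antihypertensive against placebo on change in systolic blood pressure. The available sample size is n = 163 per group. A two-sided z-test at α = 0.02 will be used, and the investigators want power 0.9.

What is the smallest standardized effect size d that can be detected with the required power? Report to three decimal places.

d ≈ 0.400

Required noncentrality: δ = z_{0.01} + z_{0.10} = 2.326 + 1.282 = 3.608.
(Lower-tail contribution to power is negligible for δ > 0.)
δ = d·√(n/2) ⇒ d = δ/√(n/2) = 3.608/√(163/2) = 0.3996.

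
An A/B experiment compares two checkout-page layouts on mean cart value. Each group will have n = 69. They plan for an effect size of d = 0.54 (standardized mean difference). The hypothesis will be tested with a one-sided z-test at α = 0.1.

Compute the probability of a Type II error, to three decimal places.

Noncentrality parameter: δ = d·√(n/2) = 0.54 × √(69/2) = 3.1718
Critical value for a one-sided test at α = 0.1: z_α = 1.282.
Power = P(Z > 1.282 − δ) = Φ(1.890) = 0.9706.
Type II error: β = 1 − power = 1 − 0.9706 = 0.0294.

β ≈ 0.029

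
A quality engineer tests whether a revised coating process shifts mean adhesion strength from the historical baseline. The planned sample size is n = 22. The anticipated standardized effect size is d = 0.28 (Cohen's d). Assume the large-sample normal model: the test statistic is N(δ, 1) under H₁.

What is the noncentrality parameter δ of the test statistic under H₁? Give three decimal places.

δ ≈ 1.313

δ = d·√n = 0.28 × √22 = 1.3133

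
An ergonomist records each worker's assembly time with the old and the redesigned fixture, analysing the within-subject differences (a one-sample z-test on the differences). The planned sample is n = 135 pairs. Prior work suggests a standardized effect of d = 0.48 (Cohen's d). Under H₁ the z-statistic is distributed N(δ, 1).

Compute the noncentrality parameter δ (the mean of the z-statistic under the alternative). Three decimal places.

δ ≈ 5.577

δ = d·√n = 0.48 × √135 = 5.5771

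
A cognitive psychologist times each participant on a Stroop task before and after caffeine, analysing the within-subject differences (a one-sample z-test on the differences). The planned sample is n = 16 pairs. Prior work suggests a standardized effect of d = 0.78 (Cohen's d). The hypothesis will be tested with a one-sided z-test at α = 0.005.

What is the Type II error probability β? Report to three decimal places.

β ≈ 0.293

Noncentrality parameter: δ = d·√n = 0.78 × √16 = 3.1200
Critical value for a one-sided test at α = 0.005: z_α = 2.576.
Power = Φ(δ − 2.576) = Φ(0.544) = 0.7068.
Type II error: β = 1 − power = 1 − 0.7068 = 0.2932.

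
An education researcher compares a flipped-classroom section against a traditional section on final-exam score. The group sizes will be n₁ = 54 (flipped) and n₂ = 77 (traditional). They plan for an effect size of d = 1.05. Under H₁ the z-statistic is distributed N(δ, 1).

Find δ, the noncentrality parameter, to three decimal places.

The noncentrality parameter scales effect size by the design's sample-size factor: δ = d / √(1/n₁ + 1/n₂) = 1.05 / √(1/54 + 1/77) = 5.9156

δ ≈ 5.916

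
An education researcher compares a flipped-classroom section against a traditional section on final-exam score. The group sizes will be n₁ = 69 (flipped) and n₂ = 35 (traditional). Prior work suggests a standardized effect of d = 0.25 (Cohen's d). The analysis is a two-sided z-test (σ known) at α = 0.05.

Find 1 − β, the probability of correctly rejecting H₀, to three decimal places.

Noncentrality parameter: δ = d / √(1/n₁ + 1/n₂) = 0.25 / √(1/69 + 1/35) = 1.2047
Two-sided α = 0.05 → critical value z_{0.025} = 1.960.
Power = Φ(δ − 1.960) + Φ(−δ − 1.960) = Φ(-0.755) + Φ(-3.165) = 0.2250 + 0.0008 = 0.2258.

Power ≈ 0.226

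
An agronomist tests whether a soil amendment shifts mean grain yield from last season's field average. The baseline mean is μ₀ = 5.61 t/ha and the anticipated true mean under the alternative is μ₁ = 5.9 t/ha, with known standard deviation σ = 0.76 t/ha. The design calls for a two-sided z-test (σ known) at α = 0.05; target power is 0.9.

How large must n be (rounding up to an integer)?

Standardized effect: d = |μ₁ − μ₀| / σ = |5.9 − 5.61| / 0.76 = 0.3816
For power 0.9 need Φ(δ − z_{0.025}) = 0.9, so δ = z_{0.025} + z_{0.10} = 1.960 + 1.282 = 3.242.
(Ignoring the negligible lower-tail rejection probability gives the usual closed-form inversion.)
δ = d·√n ⇒ n = (δ/d)² = (3.242 / 0.3816)² = 72.17.
Rounding up, n = 73.

n = 73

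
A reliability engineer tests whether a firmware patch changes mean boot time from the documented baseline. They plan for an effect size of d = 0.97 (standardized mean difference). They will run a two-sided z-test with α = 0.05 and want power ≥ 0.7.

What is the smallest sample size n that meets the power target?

n = 7

Set Φ(δ − 1.960) = 0.7; then δ − 1.960 = Φ⁻¹(0.7) = 0.524, giving δ = 2.484.
(Ignoring the negligible lower-tail rejection probability gives the usual closed-form inversion.)
δ = d·√n ⇒ n = (δ/d)² = (2.484 / 0.97)² = 6.56.
Rounding up, n = 7.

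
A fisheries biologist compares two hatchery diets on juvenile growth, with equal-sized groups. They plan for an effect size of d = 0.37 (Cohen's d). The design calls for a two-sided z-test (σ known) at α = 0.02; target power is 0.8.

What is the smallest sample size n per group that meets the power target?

Set Φ(δ − 2.326) = 0.8; then δ − 2.326 = Φ⁻¹(0.8) = 0.842, giving δ = 3.168.
(The Φ(−δ − z_{α/2}) term is vanishingly small for δ > 0 and is dropped in the standard sample-size formula.)
δ = d·√(n/2) ⇒ n = 2(δ/d)² = 2 × (3.168 / 0.37)² = 146.62.
Round up to the next whole unit.

n = 147 per group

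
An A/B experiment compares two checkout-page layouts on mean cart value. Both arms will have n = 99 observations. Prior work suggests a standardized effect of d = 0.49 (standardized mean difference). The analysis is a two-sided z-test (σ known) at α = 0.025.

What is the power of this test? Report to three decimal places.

Noncentrality parameter: δ = d·√(n/2) = 0.49 × √(99/2) = 3.4475
Two-sided α = 0.025 → critical value z_{0.0125} = 2.241.
Power = Φ(δ − 2.241) + Φ(−δ − 2.241) = Φ(1.206) + Φ(-5.689) = 0.8861 + 0.0000 = 0.8861.

Power ≈ 0.886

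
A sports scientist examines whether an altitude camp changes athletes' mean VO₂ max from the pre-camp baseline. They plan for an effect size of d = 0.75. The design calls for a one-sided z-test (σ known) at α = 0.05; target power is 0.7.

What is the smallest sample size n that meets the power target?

For power 0.7 need Φ(δ − z_{0.05}) = 0.7, so δ = z_{0.05} + z_{0.30} = 1.645 + 0.524 = 2.169.
δ = d·√n ⇒ n = (δ/d)² = (2.169 / 0.75)² = 8.37.
Rounding up, n = 9.

n = 9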